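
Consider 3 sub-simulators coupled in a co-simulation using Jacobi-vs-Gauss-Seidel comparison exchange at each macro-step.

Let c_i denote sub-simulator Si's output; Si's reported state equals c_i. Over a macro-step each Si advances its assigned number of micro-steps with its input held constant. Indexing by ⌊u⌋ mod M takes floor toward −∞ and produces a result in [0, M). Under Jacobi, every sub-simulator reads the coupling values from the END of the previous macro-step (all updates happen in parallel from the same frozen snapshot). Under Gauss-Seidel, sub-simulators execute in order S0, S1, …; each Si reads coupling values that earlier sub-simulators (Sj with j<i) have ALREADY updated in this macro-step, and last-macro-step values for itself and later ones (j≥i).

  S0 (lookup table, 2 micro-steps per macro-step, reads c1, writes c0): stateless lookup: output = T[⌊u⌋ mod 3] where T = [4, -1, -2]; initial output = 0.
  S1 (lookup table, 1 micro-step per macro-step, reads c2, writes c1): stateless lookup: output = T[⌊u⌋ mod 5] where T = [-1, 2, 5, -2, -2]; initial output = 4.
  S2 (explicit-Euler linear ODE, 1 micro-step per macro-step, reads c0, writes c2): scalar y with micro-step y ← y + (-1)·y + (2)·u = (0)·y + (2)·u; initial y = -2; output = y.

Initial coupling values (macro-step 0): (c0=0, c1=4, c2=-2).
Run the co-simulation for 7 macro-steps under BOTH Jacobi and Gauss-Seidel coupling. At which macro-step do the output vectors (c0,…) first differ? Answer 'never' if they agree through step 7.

[Jacobi] macro 1: S0 reads c1=4 → after 2×micro: -1; S1 reads c2=-2 → after 1×micro: -2; S2 reads c0=0 → after 1×micro: 0 ⇒ (c0=-1, c1=-2, c2=0)
[Jacobi] macro 2: S0 reads c1=-2 → after 2×micro: -1; S1 reads c2=0 → after 1×micro: -1; S2 reads c0=-1 → after 1×micro: -2 ⇒ (c0=-1, c1=-1, c2=-2)
[Jacobi] macro 3: S0 reads c1=-1 → after 2×micro: -2; S1 reads c2=-2 → after 1×micro: -2; S2 reads c0=-1 → after 1×micro: -2 ⇒ (c0=-2, c1=-2, c2=-2)
[Jacobi] macro 4: S0 reads c1=-2 → after 2×micro: -1; S1 reads c2=-2 → after 1×micro: -2; S2 reads c0=-2 → after 1×micro: -4 ⇒ (c0=-1, c1=-2, c2=-4)
[Jacobi] macro 5: S0 reads c1=-2 → after 2×micro: -1; S1 reads c2=-4 → after 1×micro: 2; S2 reads c0=-1 → after 1×micro: -2 ⇒ (c0=-1, c1=2, c2=-2)
[Jacobi] macro 6: S0 reads c1=2 → after 2×micro: -2; S1 reads c2=-2 → after 1×micro: -2; S2 reads c0=-1 → after 1×micro: -2 ⇒ (c0=-2, c1=-2, c2=-2)
[Jacobi] macro 7: S0 reads c1=-2 → after 2×micro: -1; S1 reads c2=-2 → after 1×micro: -2; S2 reads c0=-2 → after 1×micro: -4 ⇒ (c0=-1, c1=-2, c2=-4)
[Gauss-Seidel] macro 1: S0 reads c1=4 → after 2×micro: -1; S1 reads c2=-2 → after 1×micro: -2; S2 reads c0=-1 → after 1×micro: -2 ⇒ (c0=-1, c1=-2, c2=-2)
[Gauss-Seidel] macro 2: S0 reads c1=-2 → after 2×micro: -1; S1 reads c2=-2 → after 1×micro: -2; S2 reads c0=-1 → after 1×micro: -2 ⇒ (c0=-1, c1=-2, c2=-2)
[Gauss-Seidel] macro 3: S0 reads c1=-2 → after 2×micro: -1; S1 reads c2=-2 → after 1×micro: -2; S2 reads c0=-1 → after 1×micro: -2 ⇒ (c0=-1, c1=-2, c2=-2)
[Gauss-Seidel] macro 4: S0 reads c1=-2 → after 2×micro: -1; S1 reads c2=-2 → after 1×micro: -2; S2 reads c0=-1 → after 1×micro: -2 ⇒ (c0=-1, c1=-2, c2=-2)
[Gauss-Seidel] macro 5: S0 reads c1=-2 → after 2×micro: -1; S1 reads c2=-2 → after 1×micro: -2; S2 reads c0=-1 → after 1×micro: -2 ⇒ (c0=-1, c1=-2, c2=-2)
[Gauss-Seidel] macro 6: S0 reads c1=-2 → after 2×micro: -1; S1 reads c2=-2 → after 1×micro: -2; S2 reads c0=-1 → after 1×micro: -2 ⇒ (c0=-1, c1=-2, c2=-2)
[Gauss-Seidel] macro 7: S0 reads c1=-2 → after 2×micro: -1; S1 reads c2=-2 → after 1×micro: -2; S2 reads c0=-1 → after 1×micro: -2 ⇒ (c0=-1, c1=-2, c2=-2)

first divergence at macro-step: 1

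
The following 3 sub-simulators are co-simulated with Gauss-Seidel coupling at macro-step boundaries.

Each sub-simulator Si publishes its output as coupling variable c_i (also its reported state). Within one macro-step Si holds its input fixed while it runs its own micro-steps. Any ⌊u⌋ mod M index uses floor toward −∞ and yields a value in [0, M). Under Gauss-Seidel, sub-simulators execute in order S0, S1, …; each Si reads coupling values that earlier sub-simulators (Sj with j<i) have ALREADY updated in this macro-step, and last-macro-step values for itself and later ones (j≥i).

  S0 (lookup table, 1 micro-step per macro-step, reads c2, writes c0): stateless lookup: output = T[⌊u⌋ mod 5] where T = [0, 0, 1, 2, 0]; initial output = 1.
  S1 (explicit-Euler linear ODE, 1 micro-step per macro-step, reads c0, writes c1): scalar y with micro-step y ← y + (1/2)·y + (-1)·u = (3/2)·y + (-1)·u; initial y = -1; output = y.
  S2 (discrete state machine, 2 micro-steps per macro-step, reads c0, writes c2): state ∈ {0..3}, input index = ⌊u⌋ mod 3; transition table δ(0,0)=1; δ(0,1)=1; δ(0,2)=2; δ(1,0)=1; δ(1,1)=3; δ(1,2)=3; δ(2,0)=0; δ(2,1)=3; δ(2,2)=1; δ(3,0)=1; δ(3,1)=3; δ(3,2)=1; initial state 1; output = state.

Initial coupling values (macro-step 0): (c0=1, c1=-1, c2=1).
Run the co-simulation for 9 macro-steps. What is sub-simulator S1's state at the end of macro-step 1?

S1 state at macro-step 1 = -3/2

macro 1: S0 reads c2=1 → after 1×micro: 0; S1 reads c0=0 → after 1×micro: -3/2; S2 reads c0=0 → after 2×micro: 1 ⇒ (c0=0, c1=-3/2, c2=1)
macro 2: S0 reads c2=1 → after 1×micro: 0; S1 reads c0=0 → after 1×micro: -9/4; S2 reads c0=0 → after 2×micro: 1 ⇒ (c0=0, c1=-9/4, c2=1)
macro 3: S0 reads c2=1 → after 1×micro: 0; S1 reads c0=0 → after 1×micro: -27/8; S2 reads c0=0 → after 2×micro: 1 ⇒ (c0=0, c1=-27/8, c2=1)
macro 4: S0 reads c2=1 → after 1×micro: 0; S1 reads c0=0 → after 1×micro: -81/16; S2 reads c0=0 → after 2×micro: 1 ⇒ (c0=0, c1=-81/16, c2=1)
macro 5: S0 reads c2=1 → after 1×micro: 0; S1 reads c0=0 → after 1×micro: -243/32; S2 reads c0=0 → after 2×micro: 1 ⇒ (c0=0, c1=-243/32, c2=1)
macro 6: S0 reads c2=1 → after 1×micro: 0; S1 reads c0=0 → after 1×micro: -729/64; S2 reads c0=0 → after 2×micro: 1 ⇒ (c0=0, c1=-729/64, c2=1)
macro 7: S0 reads c2=1 → after 1×micro: 0; S1 reads c0=0 → after 1×micro: -2187/128; S2 reads c0=0 → after 2×micro: 1 ⇒ (c0=0, c1=-2187/128, c2=1)
macro 8: S0 reads c2=1 → after 1×micro: 0; S1 reads c0=0 → after 1×micro: -6561/256; S2 reads c0=0 → after 2×micro: 1 ⇒ (c0=0, c1=-6561/256, c2=1)
macro 9: S0 reads c2=1 → after 1×micro: 0; S1 reads c0=0 → after 1×micro: -19683/512; S2 reads c0=0 → after 2×micro: 1 ⇒ (c0=0, c1=-19683/512, c2=1)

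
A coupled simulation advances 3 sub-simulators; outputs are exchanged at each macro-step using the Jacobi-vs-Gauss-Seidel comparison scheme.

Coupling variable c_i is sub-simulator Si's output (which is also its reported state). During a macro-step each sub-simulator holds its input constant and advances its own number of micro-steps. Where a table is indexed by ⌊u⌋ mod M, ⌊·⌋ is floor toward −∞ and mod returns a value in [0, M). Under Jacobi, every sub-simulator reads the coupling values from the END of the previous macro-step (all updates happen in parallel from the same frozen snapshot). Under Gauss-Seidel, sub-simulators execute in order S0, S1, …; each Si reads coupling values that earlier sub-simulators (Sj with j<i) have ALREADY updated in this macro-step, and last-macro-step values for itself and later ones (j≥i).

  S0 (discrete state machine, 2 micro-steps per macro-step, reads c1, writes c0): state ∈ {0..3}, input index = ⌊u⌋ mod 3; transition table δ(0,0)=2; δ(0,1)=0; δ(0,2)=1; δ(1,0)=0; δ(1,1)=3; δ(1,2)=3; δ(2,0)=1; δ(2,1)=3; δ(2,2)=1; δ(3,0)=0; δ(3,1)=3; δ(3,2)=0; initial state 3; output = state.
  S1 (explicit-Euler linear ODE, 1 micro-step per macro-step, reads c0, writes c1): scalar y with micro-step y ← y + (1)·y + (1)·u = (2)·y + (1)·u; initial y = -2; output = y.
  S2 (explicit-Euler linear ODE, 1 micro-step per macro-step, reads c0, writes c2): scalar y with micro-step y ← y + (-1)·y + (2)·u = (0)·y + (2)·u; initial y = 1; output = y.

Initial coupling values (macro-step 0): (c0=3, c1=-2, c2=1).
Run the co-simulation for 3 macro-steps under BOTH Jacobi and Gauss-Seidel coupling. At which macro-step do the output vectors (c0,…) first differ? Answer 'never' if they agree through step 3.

[Jacobi] macro 1: S0 reads c1=-2 → after 2×micro: 3; S1 reads c0=3 → after 1×micro: -1; S2 reads c0=3 → after 1×micro: 6 ⇒ (c0=3, c1=-1, c2=6)
[Jacobi] macro 2: S0 reads c1=-1 → after 2×micro: 1; S1 reads c0=3 → after 1×micro: 1; S2 reads c0=3 → after 1×micro: 6 ⇒ (c0=1, c1=1, c2=6)
[Jacobi] macro 3: S0 reads c1=1 → after 2×micro: 3; S1 reads c0=1 → after 1×micro: 3; S2 reads c0=1 → after 1×micro: 2 ⇒ (c0=3, c1=3, c2=2)
[Gauss-Seidel] macro 1: S0 reads c1=-2 → after 2×micro: 3; S1 reads c0=3 → after 1×micro: -1; S2 reads c0=3 → after 1×micro: 6 ⇒ (c0=3, c1=-1, c2=6)
[Gauss-Seidel] macro 2: S0 reads c1=-1 → after 2×micro: 1; S1 reads c0=1 → after 1×micro: -1; S2 reads c0=1 → after 1×micro: 2 ⇒ (c0=1, c1=-1, c2=2)
[Gauss-Seidel] macro 3: S0 reads c1=-1 → after 2×micro: 0; S1 reads c0=0 → after 1×micro: -2; S2 reads c0=0 → after 1×micro: 0 ⇒ (c0=0, c1=-2, c2=0)

first divergence at macro-step: 2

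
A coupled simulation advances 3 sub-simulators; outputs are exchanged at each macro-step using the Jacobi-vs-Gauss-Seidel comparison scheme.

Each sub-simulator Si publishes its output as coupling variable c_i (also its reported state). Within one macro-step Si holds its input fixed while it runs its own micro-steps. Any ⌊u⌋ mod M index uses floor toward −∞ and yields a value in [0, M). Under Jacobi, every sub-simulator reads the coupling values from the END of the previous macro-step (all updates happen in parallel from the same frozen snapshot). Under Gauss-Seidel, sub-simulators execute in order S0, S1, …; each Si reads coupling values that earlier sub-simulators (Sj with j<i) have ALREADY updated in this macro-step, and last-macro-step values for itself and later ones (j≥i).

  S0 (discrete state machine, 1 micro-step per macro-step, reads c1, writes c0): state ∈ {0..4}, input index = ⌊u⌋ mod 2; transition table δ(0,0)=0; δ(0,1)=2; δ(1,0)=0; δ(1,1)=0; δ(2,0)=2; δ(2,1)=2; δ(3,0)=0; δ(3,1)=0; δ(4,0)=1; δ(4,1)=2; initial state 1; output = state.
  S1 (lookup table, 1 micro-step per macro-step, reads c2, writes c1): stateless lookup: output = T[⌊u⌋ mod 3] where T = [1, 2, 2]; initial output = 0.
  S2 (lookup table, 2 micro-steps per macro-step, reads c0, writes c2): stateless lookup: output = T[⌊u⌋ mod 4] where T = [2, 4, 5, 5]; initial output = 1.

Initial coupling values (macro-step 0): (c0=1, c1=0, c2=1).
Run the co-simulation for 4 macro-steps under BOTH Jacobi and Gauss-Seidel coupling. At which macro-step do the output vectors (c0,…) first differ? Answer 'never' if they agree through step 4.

[Jacobi] macro 1: S0 reads c1=0 → after 1×micro: 0; S1 reads c2=1 → after 1×micro: 2; S2 reads c0=1 → after 2×micro: 4 ⇒ (c0=0, c1=2, c2=4)
[Jacobi] macro 2: S0 reads c1=2 → after 1×micro: 0; S1 reads c2=4 → after 1×micro: 2; S2 reads c0=0 → after 2×micro: 2 ⇒ (c0=0, c1=2, c2=2)
[Jacobi] macro 3: S0 reads c1=2 → after 1×micro: 0; S1 reads c2=2 → after 1×micro: 2; S2 reads c0=0 → after 2×micro: 2 ⇒ (c0=0, c1=2, c2=2)
[Jacobi] macro 4: S0 reads c1=2 → after 1×micro: 0; S1 reads c2=2 → after 1×micro: 2; S2 reads c0=0 → after 2×micro: 2 ⇒ (c0=0, c1=2, c2=2)
[Gauss-Seidel] macro 1: S0 reads c1=0 → after 1×micro: 0; S1 reads c2=1 → after 1×micro: 2; S2 reads c0=0 → after 2×micro: 2 ⇒ (c0=0, c1=2, c2=2)
[Gauss-Seidel] macro 2: S0 reads c1=2 → after 1×micro: 0; S1 reads c2=2 → after 1×micro: 2; S2 reads c0=0 → after 2×micro: 2 ⇒ (c0=0, c1=2, c2=2)
[Gauss-Seidel] macro 3: S0 reads c1=2 → after 1×micro: 0; S1 reads c2=2 → after 1×micro: 2; S2 reads c0=0 → after 2×micro: 2 ⇒ (c0=0, c1=2, c2=2)
[Gauss-Seidel] macro 4: S0 reads c1=2 → after 1×micro: 0; S1 reads c2=2 → after 1×micro: 2; S2 reads c0=0 → after 2×micro: 2 ⇒ (c0=0, c1=2, c2=2)

first divergence at macro-step: 1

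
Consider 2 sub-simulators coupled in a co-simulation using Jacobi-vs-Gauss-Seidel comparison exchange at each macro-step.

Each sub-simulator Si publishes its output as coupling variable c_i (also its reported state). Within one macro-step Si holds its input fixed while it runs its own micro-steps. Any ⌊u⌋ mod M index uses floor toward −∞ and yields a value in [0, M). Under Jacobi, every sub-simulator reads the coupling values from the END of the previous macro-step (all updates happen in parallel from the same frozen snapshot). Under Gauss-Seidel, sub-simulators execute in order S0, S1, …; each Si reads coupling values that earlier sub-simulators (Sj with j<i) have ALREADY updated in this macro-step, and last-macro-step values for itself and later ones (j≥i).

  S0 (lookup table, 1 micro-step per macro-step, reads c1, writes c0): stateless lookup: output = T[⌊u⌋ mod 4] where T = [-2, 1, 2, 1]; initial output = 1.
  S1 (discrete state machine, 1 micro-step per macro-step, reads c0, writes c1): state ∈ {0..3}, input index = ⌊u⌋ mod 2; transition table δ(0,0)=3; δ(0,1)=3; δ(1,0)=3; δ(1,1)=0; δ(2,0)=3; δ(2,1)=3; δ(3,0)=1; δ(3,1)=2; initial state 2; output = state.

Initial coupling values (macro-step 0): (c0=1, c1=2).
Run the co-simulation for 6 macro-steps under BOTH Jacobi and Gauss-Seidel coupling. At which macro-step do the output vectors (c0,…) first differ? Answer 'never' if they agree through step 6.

first divergence at macro-step: 2

[Jacobi] macro 1: S0 reads c1=2 → after 1×micro: 2; S1 reads c0=1 → after 1×micro: 3 ⇒ (c0=2, c1=3)
[Jacobi] macro 2: S0 reads c1=3 → after 1×micro: 1; S1 reads c0=2 → after 1×micro: 1 ⇒ (c0=1, c1=1)
[Jacobi] macro 3: S0 reads c1=1 → after 1×micro: 1; S1 reads c0=1 → after 1×micro: 0 ⇒ (c0=1, c1=0)
[Jacobi] macro 4: S0 reads c1=0 → after 1×micro: -2; S1 reads c0=1 → after 1×micro: 3 ⇒ (c0=-2, c1=3)
[Jacobi] macro 5: S0 reads c1=3 → after 1×micro: 1; S1 reads c0=-2 → after 1×micro: 1 ⇒ (c0=1, c1=1)
[Jacobi] macro 6: S0 reads c1=1 → after 1×micro: 1; S1 reads c0=1 → after 1×micro: 0 ⇒ (c0=1, c1=0)
[Gauss-Seidel] macro 1: S0 reads c1=2 → after 1×micro: 2; S1 reads c0=2 → after 1×micro: 3 ⇒ (c0=2, c1=3)
[Gauss-Seidel] macro 2: S0 reads c1=3 → after 1×micro: 1; S1 reads c0=1 → after 1×micro: 2 ⇒ (c0=1, c1=2)
[Gauss-Seidel] macro 3: S0 reads c1=2 → after 1×micro: 2; S1 reads c0=2 → after 1×micro: 3 ⇒ (c0=2, c1=3)
[Gauss-Seidel] macro 4: S0 reads c1=3 → after 1×micro: 1; S1 reads c0=1 → after 1×micro: 2 ⇒ (c0=1, c1=2)
[Gauss-Seidel] macro 5: S0 reads c1=2 → after 1×micro: 2; S1 reads c0=2 → after 1×micro: 3 ⇒ (c0=2, c1=3)
[Gauss-Seidel] macro 6: S0 reads c1=3 → after 1×micro: 1; S1 reads c0=1 → after 1×micro: 2 ⇒ (c0=1, c1=2)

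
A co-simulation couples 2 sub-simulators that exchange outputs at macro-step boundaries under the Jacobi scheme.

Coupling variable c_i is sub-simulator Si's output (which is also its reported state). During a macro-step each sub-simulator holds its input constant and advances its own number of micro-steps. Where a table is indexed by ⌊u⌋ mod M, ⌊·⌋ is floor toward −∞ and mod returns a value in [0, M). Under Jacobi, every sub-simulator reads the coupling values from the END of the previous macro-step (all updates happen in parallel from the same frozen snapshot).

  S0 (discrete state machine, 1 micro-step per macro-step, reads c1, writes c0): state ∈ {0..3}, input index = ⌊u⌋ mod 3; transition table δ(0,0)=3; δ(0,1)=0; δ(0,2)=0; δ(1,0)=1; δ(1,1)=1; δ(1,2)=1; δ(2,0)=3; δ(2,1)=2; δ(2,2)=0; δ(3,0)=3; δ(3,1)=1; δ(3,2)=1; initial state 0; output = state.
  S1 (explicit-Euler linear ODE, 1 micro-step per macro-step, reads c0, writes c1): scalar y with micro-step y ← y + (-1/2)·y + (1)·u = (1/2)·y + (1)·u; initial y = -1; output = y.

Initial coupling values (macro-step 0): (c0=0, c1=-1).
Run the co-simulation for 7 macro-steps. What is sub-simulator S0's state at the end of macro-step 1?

S0 state at macro-step 1 = 0

macro 1: S0 reads c1=-1 → after 1×micro: 0; S1 reads c0=0 → after 1×micro: -1/2 ⇒ (c0=0, c1=-1/2)
macro 2: S0 reads c1=-1/2 → after 1×micro: 0; S1 reads c0=0 → after 1×micro: -1/4 ⇒ (c0=0, c1=-1/4)
macro 3: S0 reads c1=-1/4 → after 1×micro: 0; S1 reads c0=0 → after 1×micro: -1/8 ⇒ (c0=0, c1=-1/8)
macro 4: S0 reads c1=-1/8 → after 1×micro: 0; S1 reads c0=0 → after 1×micro: -1/16 ⇒ (c0=0, c1=-1/16)
macro 5: S0 reads c1=-1/16 → after 1×micro: 0; S1 reads c0=0 → after 1×micro: -1/32 ⇒ (c0=0, c1=-1/32)
macro 6: S0 reads c1=-1/32 → after 1×micro: 0; S1 reads c0=0 → after 1×micro: -1/64 ⇒ (c0=0, c1=-1/64)
macro 7: S0 reads c1=-1/64 → after 1×micro: 0; S1 reads c0=0 → after 1×micro: -1/128 ⇒ (c0=0, c1=-1/128)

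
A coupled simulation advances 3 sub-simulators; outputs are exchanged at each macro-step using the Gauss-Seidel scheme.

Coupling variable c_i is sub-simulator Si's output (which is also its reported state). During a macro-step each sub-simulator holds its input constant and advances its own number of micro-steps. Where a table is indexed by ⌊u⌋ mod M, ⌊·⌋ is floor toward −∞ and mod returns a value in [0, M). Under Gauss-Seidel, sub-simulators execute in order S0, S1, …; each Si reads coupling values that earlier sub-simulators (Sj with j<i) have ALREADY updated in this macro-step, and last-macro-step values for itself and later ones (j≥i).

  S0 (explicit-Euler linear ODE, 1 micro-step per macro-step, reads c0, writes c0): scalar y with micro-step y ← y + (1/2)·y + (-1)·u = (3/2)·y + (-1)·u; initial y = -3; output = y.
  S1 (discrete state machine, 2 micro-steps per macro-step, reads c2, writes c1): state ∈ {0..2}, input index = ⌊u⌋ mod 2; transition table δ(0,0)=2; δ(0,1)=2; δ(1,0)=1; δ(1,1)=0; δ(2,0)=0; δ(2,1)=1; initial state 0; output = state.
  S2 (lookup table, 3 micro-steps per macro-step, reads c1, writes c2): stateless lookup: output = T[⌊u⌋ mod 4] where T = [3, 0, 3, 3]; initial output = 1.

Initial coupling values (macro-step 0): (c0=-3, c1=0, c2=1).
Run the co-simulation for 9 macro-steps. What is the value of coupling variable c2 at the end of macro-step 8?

macro 1: S0 reads c0=-3 → after 1×micro: -3/2; S1 reads c2=1 → after 2×micro: 1; S2 reads c1=1 → after 3×micro: 0 ⇒ (c0=-3/2, c1=1, c2=0)
macro 2: S0 reads c0=-3/2 → after 1×micro: -3/4; S1 reads c2=0 → after 2×micro: 1; S2 reads c1=1 → after 3×micro: 0 ⇒ (c0=-3/4, c1=1, c2=0)
macro 3: S0 reads c0=-3/4 → after 1×micro: -3/8; S1 reads c2=0 → after 2×micro: 1; S2 reads c1=1 → after 3×micro: 0 ⇒ (c0=-3/8, c1=1, c2=0)
macro 4: S0 reads c0=-3/8 → after 1×micro: -3/16; S1 reads c2=0 → after 2×micro: 1; S2 reads c1=1 → after 3×micro: 0 ⇒ (c0=-3/16, c1=1, c2=0)
macro 5: S0 reads c0=-3/16 → after 1×micro: -3/32; S1 reads c2=0 → after 2×micro: 1; S2 reads c1=1 → after 3×micro: 0 ⇒ (c0=-3/32, c1=1, c2=0)
macro 6: S0 reads c0=-3/32 → after 1×micro: -3/64; S1 reads c2=0 → after 2×micro: 1; S2 reads c1=1 → after 3×micro: 0 ⇒ (c0=-3/64, c1=1, c2=0)
macro 7: S0 reads c0=-3/64 → after 1×micro: -3/128; S1 reads c2=0 → after 2×micro: 1; S2 reads c1=1 → after 3×micro: 0 ⇒ (c0=-3/128, c1=1, c2=0)
macro 8: S0 reads c0=-3/128 → after 1×micro: -3/256; S1 reads c2=0 → after 2×micro: 1; S2 reads c1=1 → after 3×micro: 0 ⇒ (c0=-3/256, c1=1, c2=0)
macro 9: S0 reads c0=-3/256 → after 1×micro: -3/512; S1 reads c2=0 → after 2×micro: 1; S2 reads c1=1 → after 3×micro: 0 ⇒ (c0=-3/512, c1=1, c2=0)

c2 at macro-step 8 = 0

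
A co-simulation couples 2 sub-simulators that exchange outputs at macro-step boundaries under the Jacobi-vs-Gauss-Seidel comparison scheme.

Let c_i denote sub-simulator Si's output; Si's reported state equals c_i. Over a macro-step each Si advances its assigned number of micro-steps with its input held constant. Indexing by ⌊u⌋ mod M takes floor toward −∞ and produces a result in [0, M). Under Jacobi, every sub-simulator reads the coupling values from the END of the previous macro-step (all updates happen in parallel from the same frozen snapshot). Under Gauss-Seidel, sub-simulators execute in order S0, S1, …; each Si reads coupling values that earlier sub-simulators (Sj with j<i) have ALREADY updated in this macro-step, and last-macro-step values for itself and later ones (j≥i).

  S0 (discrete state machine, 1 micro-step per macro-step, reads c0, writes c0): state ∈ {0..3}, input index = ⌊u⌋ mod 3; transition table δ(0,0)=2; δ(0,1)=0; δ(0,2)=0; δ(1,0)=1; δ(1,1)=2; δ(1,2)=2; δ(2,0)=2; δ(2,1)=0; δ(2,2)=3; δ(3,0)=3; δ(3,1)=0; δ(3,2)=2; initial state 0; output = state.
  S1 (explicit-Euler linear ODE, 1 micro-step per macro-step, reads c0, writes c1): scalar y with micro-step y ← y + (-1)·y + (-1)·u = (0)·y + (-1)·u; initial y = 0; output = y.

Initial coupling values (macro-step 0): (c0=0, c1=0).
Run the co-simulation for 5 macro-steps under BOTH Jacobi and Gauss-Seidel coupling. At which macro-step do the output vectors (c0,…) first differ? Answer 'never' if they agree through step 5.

first divergence at macro-step: 1

[Jacobi] macro 1: S0 reads c0=0 → after 1×micro: 2; S1 reads c0=0 → after 1×micro: 0 ⇒ (c0=2, c1=0)
[Jacobi] macro 2: S0 reads c0=2 → after 1×micro: 3; S1 reads c0=2 → after 1×micro: -2 ⇒ (c0=3, c1=-2)
[Jacobi] macro 3: S0 reads c0=3 → after 1×micro: 3; S1 reads c0=3 → after 1×micro: -3 ⇒ (c0=3, c1=-3)
[Jacobi] macro 4: S0 reads c0=3 → after 1×micro: 3; S1 reads c0=3 → after 1×micro: -3 ⇒ (c0=3, c1=-3)
[Jacobi] macro 5: S0 reads c0=3 → after 1×micro: 3; S1 reads c0=3 → after 1×micro: -3 ⇒ (c0=3, c1=-3)
[Gauss-Seidel] macro 1: S0 reads c0=0 → after 1×micro: 2; S1 reads c0=2 → after 1×micro: -2 ⇒ (c0=2, c1=-2)
[Gauss-Seidel] macro 2: S0 reads c0=2 → after 1×micro: 3; S1 reads c0=3 → after 1×micro: -3 ⇒ (c0=3, c1=-3)
[Gauss-Seidel] macro 3: S0 reads c0=3 → after 1×micro: 3; S1 reads c0=3 → after 1×micro: -3 ⇒ (c0=3, c1=-3)
[Gauss-Seidel] macro 4: S0 reads c0=3 → after 1×micro: 3; S1 reads c0=3 → after 1×micro: -3 ⇒ (c0=3, c1=-3)
[Gauss-Seidel] macro 5: S0 reads c0=3 → after 1×micro: 3; S1 reads c0=3 → after 1×micro: -3 ⇒ (c0=3, c1=-3)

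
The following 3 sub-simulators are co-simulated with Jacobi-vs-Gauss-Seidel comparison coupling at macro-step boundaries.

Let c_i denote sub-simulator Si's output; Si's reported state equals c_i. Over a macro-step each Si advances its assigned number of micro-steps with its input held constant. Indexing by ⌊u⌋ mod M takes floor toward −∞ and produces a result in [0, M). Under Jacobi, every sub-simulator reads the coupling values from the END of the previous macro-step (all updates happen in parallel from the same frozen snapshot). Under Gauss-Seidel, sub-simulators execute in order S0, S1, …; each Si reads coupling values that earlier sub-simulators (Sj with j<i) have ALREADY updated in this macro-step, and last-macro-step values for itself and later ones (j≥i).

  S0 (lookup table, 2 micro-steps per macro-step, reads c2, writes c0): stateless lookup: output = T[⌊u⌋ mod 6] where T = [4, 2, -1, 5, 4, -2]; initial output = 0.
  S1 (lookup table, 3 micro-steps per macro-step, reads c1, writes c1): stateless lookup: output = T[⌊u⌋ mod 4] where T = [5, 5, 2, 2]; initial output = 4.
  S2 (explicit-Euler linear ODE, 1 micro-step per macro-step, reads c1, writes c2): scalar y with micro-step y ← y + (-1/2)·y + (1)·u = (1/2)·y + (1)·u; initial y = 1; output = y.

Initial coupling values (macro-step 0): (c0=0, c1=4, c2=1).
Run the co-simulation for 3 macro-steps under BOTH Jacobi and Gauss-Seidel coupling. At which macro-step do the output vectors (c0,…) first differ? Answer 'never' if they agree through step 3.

[Jacobi] macro 1: S0 reads c2=1 → after 2×micro: 2; S1 reads c1=4 → after 3×micro: 5; S2 reads c1=4 → after 1×micro: 9/2 ⇒ (c0=2, c1=5, c2=9/2)
[Jacobi] macro 2: S0 reads c2=9/2 → after 2×micro: 4; S1 reads c1=5 → after 3×micro: 5; S2 reads c1=5 → after 1×micro: 29/4 ⇒ (c0=4, c1=5, c2=29/4)
[Jacobi] macro 3: S0 reads c2=29/4 → after 2×micro: 2; S1 reads c1=5 → after 3×micro: 5; S2 reads c1=5 → after 1×micro: 69/8 ⇒ (c0=2, c1=5, c2=69/8)
[Gauss-Seidel] macro 1: S0 reads c2=1 → after 2×micro: 2; S1 reads c1=4 → after 3×micro: 5; S2 reads c1=5 → after 1×micro: 11/2 ⇒ (c0=2, c1=5, c2=11/2)
[Gauss-Seidel] macro 2: S0 reads c2=11/2 → after 2×micro: -2; S1 reads c1=5 → after 3×micro: 5; S2 reads c1=5 → after 1×micro: 31/4 ⇒ (c0=-2, c1=5, c2=31/4)
[Gauss-Seidel] macro 3: S0 reads c2=31/4 → after 2×micro: 2; S1 reads c1=5 → after 3×micro: 5; S2 reads c1=5 → after 1×micro: 71/8 ⇒ (c0=2, c1=5, c2=71/8)

first divergence at macro-step: 1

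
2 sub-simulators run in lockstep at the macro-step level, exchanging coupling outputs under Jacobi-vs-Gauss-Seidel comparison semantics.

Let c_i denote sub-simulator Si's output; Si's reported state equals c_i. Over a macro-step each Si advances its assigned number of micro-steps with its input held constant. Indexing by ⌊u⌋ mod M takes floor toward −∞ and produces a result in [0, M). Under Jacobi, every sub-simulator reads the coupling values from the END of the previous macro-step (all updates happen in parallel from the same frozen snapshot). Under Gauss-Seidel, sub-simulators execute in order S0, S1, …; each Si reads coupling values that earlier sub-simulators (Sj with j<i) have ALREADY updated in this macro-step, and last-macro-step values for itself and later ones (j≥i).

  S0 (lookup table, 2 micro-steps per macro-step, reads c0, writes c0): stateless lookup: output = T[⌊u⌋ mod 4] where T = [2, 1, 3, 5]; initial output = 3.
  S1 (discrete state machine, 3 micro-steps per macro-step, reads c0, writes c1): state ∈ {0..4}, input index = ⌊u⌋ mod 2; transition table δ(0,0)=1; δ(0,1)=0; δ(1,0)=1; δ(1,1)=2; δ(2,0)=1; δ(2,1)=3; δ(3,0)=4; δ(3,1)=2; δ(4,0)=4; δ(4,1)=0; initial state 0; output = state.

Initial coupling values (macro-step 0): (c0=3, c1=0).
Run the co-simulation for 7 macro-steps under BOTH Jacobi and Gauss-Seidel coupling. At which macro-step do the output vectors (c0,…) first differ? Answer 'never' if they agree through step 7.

[Jacobi] macro 1: S0 reads c0=3 → after 2×micro: 5; S1 reads c0=3 → after 3×micro: 0 ⇒ (c0=5, c1=0)
[Jacobi] macro 2: S0 reads c0=5 → after 2×micro: 1; S1 reads c0=5 → after 3×micro: 0 ⇒ (c0=1, c1=0)
[Jacobi] macro 3: S0 reads c0=1 → after 2×micro: 1; S1 reads c0=1 → after 3×micro: 0 ⇒ (c0=1, c1=0)
[Jacobi] macro 4: S0 reads c0=1 → after 2×micro: 1; S1 reads c0=1 → after 3×micro: 0 ⇒ (c0=1, c1=0)
[Jacobi] macro 5: S0 reads c0=1 → after 2×micro: 1; S1 reads c0=1 → after 3×micro: 0 ⇒ (c0=1, c1=0)
[Jacobi] macro 6: S0 reads c0=1 → after 2×micro: 1; S1 reads c0=1 → after 3×micro: 0 ⇒ (c0=1, c1=0)
[Jacobi] macro 7: S0 reads c0=1 → after 2×micro: 1; S1 reads c0=1 → after 3×micro: 0 ⇒ (c0=1, c1=0)
[Gauss-Seidel] macro 1: S0 reads c0=3 → after 2×micro: 5; S1 reads c0=5 → after 3×micro: 0 ⇒ (c0=5, c1=0)
[Gauss-Seidel] macro 2: S0 reads c0=5 → after 2×micro: 1; S1 reads c0=1 → after 3×micro: 0 ⇒ (c0=1, c1=0)
[Gauss-Seidel] macro 3: S0 reads c0=1 → after 2×micro: 1; S1 reads c0=1 → after 3×micro: 0 ⇒ (c0=1, c1=0)
[Gauss-Seidel] macro 4: S0 reads c0=1 → after 2×micro: 1; S1 reads c0=1 → after 3×micro: 0 ⇒ (c0=1, c1=0)
[Gauss-Seidel] macro 5: S0 reads c0=1 → after 2×micro: 1; S1 reads c0=1 → after 3×micro: 0 ⇒ (c0=1, c1=0)
[Gauss-Seidel] macro 6: S0 reads c0=1 → after 2×micro: 1; S1 reads c0=1 → after 3×micro: 0 ⇒ (c0=1, c1=0)
[Gauss-Seidel] macro 7: S0 reads c0=1 → after 2×micro: 1; S1 reads c0=1 → after 3×micro: 0 ⇒ (c0=1, c1=0)

first divergence at macro-step: never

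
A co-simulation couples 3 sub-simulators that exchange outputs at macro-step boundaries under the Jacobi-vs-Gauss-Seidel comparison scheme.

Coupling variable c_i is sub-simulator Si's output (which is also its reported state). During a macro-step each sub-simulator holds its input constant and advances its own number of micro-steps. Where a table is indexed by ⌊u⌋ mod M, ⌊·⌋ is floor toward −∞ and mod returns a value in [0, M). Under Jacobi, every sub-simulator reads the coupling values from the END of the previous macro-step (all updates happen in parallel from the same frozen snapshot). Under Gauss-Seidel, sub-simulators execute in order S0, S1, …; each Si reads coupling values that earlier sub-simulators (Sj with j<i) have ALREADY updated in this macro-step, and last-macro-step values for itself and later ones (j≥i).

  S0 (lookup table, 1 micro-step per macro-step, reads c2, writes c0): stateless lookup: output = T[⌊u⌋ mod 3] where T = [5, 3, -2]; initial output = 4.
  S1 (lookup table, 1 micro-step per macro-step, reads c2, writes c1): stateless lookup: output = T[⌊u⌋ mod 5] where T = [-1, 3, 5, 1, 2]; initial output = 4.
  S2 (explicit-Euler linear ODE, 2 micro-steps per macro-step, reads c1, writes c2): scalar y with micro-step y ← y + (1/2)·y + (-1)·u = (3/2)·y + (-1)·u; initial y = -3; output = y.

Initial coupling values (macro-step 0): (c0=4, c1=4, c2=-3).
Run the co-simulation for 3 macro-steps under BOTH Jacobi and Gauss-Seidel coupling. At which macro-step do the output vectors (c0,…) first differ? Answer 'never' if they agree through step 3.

[Jacobi] macro 1: S0 reads c2=-3 → after 1×micro: 5; S1 reads c2=-3 → after 1×micro: 5; S2 reads c1=4 → after 2×micro: -67/4 ⇒ (c0=5, c1=5, c2=-67/4)
[Jacobi] macro 2: S0 reads c2=-67/4 → after 1×micro: 3; S1 reads c2=-67/4 → after 1×micro: 1; S2 reads c1=5 → after 2×micro: -803/16 ⇒ (c0=3, c1=1, c2=-803/16)
[Jacobi] macro 3: S0 reads c2=-803/16 → after 1×micro: 5; S1 reads c2=-803/16 → after 1×micro: 2; S2 reads c1=1 → after 2×micro: -7387/64 ⇒ (c0=5, c1=2, c2=-7387/64)
[Gauss-Seidel] macro 1: S0 reads c2=-3 → after 1×micro: 5; S1 reads c2=-3 → after 1×micro: 5; S2 reads c1=5 → after 2×micro: -77/4 ⇒ (c0=5, c1=5, c2=-77/4)
[Gauss-Seidel] macro 2: S0 reads c2=-77/4 → after 1×micro: 3; S1 reads c2=-77/4 → after 1×micro: -1; S2 reads c1=-1 → after 2×micro: -653/16 ⇒ (c0=3, c1=-1, c2=-653/16)
[Gauss-Seidel] macro 3: S0 reads c2=-653/16 → after 1×micro: 3; S1 reads c2=-653/16 → after 1×micro: 2; S2 reads c1=2 → after 2×micro: -6197/64 ⇒ (c0=3, c1=2, c2=-6197/64)

first divergence at macro-step: 1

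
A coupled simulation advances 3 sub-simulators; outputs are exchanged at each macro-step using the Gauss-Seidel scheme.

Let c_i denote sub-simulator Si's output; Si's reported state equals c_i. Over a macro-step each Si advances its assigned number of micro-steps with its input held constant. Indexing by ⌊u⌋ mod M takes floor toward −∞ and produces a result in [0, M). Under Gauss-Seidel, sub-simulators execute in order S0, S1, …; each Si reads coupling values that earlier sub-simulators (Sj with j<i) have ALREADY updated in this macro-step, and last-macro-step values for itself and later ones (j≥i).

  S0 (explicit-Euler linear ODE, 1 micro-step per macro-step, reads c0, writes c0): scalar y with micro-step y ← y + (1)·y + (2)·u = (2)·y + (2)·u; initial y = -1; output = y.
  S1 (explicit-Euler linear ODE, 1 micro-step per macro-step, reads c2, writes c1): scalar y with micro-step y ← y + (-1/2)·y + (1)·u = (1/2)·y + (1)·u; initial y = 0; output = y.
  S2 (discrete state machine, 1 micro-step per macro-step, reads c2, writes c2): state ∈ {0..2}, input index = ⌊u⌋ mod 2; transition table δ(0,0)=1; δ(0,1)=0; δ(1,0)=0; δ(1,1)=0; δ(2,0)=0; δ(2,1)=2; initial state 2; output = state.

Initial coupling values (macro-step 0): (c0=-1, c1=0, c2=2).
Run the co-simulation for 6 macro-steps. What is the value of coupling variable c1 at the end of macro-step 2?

macro 1: S0 reads c0=-1 → after 1×micro: -4; S1 reads c2=2 → after 1×micro: 2; S2 reads c2=2 → after 1×micro: 0 ⇒ (c0=-4, c1=2, c2=0)
macro 2: S0 reads c0=-4 → after 1×micro: -16; S1 reads c2=0 → after 1×micro: 1; S2 reads c2=0 → after 1×micro: 1 ⇒ (c0=-16, c1=1, c2=1)
macro 3: S0 reads c0=-16 → after 1×micro: -64; S1 reads c2=1 → after 1×micro: 3/2; S2 reads c2=1 → after 1×micro: 0 ⇒ (c0=-64, c1=3/2, c2=0)
macro 4: S0 reads c0=-64 → after 1×micro: -256; S1 reads c2=0 → after 1×micro: 3/4; S2 reads c2=0 → after 1×micro: 1 ⇒ (c0=-256, c1=3/4, c2=1)
macro 5: S0 reads c0=-256 → after 1×micro: -1024; S1 reads c2=1 → after 1×micro: 11/8; S2 reads c2=1 → after 1×micro: 0 ⇒ (c0=-1024, c1=11/8, c2=0)
macro 6: S0 reads c0=-1024 → after 1×micro: -4096; S1 reads c2=0 → after 1×micro: 11/16; S2 reads c2=0 → after 1×micro: 1 ⇒ (c0=-4096, c1=11/16, c2=1)

c1 at macro-step 2 = 1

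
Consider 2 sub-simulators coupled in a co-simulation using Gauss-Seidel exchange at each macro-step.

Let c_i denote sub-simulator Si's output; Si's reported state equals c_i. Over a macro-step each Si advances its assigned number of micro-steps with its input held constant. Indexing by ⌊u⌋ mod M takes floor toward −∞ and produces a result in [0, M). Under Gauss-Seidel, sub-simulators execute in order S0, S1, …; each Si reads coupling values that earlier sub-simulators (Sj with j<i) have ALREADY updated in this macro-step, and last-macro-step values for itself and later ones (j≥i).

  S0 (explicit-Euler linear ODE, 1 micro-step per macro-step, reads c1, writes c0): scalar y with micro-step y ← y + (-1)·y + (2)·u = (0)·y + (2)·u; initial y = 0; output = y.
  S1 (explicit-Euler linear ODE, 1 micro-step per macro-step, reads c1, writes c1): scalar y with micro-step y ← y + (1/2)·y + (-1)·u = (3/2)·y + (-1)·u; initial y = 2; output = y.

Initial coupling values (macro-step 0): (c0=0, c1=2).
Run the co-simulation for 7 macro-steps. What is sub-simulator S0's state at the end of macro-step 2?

S0 state at macro-step 2 = 2

macro 1: S0 reads c1=2 → after 1×micro: 4; S1 reads c1=2 → after 1×micro: 1 ⇒ (c0=4, c1=1)
macro 2: S0 reads c1=1 → after 1×micro: 2; S1 reads c1=1 → after 1×micro: 1/2 ⇒ (c0=2, c1=1/2)
macro 3: S0 reads c1=1/2 → after 1×micro: 1; S1 reads c1=1/2 → after 1×micro: 1/4 ⇒ (c0=1, c1=1/4)
macro 4: S0 reads c1=1/4 → after 1×micro: 1/2; S1 reads c1=1/4 → after 1×micro: 1/8 ⇒ (c0=1/2, c1=1/8)
macro 5: S0 reads c1=1/8 → after 1×micro: 1/4; S1 reads c1=1/8 → after 1×micro: 1/16 ⇒ (c0=1/4, c1=1/16)
macro 6: S0 reads c1=1/16 → after 1×micro: 1/8; S1 reads c1=1/16 → after 1×micro: 1/32 ⇒ (c0=1/8, c1=1/32)
macro 7: S0 reads c1=1/32 → after 1×micro: 1/16; S1 reads c1=1/32 → after 1×micro: 1/64 ⇒ (c0=1/16, c1=1/64)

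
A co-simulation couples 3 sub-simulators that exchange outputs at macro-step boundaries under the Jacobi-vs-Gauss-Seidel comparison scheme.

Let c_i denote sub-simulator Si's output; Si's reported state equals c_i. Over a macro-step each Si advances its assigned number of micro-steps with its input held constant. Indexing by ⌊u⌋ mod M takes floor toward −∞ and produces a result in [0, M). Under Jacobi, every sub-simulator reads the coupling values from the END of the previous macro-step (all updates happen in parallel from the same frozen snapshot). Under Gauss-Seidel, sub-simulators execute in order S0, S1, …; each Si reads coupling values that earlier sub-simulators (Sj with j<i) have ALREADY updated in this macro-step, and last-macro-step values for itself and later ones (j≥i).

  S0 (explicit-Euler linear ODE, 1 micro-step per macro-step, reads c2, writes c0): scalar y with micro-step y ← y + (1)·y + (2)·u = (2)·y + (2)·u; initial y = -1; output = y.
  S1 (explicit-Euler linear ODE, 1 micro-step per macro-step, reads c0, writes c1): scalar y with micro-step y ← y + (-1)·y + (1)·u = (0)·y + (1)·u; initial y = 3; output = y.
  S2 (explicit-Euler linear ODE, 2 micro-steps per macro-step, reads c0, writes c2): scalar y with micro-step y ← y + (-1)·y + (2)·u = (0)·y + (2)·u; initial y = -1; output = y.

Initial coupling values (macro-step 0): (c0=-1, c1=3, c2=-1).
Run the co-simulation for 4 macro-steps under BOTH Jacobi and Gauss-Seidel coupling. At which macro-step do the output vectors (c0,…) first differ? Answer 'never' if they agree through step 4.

first divergence at macro-step: 1

[Jacobi] macro 1: S0 reads c2=-1 → after 1×micro: -4; S1 reads c0=-1 → after 1×micro: -1; S2 reads c0=-1 → after 2×micro: -2 ⇒ (c0=-4, c1=-1, c2=-2)
[Jacobi] macro 2: S0 reads c2=-2 → after 1×micro: -12; S1 reads c0=-4 → after 1×micro: -4; S2 reads c0=-4 → after 2×micro: -8 ⇒ (c0=-12, c1=-4, c2=-8)
[Jacobi] macro 3: S0 reads c2=-8 → after 1×micro: -40; S1 reads c0=-12 → after 1×micro: -12; S2 reads c0=-12 → after 2×micro: -24 ⇒ (c0=-40, c1=-12, c2=-24)
[Jacobi] macro 4: S0 reads c2=-24 → after 1×micro: -128; S1 reads c0=-40 → after 1×micro: -40; S2 reads c0=-40 → after 2×micro: -80 ⇒ (c0=-128, c1=-40, c2=-80)
[Gauss-Seidel] macro 1: S0 reads c2=-1 → after 1×micro: -4; S1 reads c0=-4 → after 1×micro: -4; S2 reads c0=-4 → after 2×micro: -8 ⇒ (c0=-4, c1=-4, c2=-8)
[Gauss-Seidel] macro 2: S0 reads c2=-8 → after 1×micro: -24; S1 reads c0=-24 → after 1×micro: -24; S2 reads c0=-24 → after 2×micro: -48 ⇒ (c0=-24, c1=-24, c2=-48)
[Gauss-Seidel] macro 3: S0 reads c2=-48 → after 1×micro: -144; S1 reads c0=-144 → after 1×micro: -144; S2 reads c0=-144 → after 2×micro: -288 ⇒ (c0=-144, c1=-144, c2=-288)
[Gauss-Seidel] macro 4: S0 reads c2=-288 → after 1×micro: -864; S1 reads c0=-864 → after 1×micro: -864; S2 reads c0=-864 → after 2×micro: -1728 ⇒ (c0=-864, c1=-864, c2=-1728)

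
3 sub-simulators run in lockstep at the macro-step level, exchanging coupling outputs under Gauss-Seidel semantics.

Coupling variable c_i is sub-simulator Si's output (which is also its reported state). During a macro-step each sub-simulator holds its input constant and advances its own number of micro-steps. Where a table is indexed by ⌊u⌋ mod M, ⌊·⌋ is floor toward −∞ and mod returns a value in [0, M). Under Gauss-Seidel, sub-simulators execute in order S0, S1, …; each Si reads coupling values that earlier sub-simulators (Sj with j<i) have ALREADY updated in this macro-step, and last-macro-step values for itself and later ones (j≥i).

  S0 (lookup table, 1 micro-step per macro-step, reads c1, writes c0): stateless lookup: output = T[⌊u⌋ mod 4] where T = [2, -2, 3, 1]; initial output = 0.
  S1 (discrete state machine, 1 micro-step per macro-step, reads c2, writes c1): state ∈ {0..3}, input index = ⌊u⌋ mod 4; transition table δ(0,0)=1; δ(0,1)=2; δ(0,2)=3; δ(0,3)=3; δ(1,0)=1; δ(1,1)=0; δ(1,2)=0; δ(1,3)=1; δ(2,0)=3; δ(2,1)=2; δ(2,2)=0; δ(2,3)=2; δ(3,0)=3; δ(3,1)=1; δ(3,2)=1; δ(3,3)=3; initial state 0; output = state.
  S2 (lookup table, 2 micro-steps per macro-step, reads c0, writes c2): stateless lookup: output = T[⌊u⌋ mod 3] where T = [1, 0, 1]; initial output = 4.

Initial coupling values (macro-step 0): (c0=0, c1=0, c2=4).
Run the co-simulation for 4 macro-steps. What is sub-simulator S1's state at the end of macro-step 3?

S1 state at macro-step 3 = 1

macro 1: S0 reads c1=0 → after 1×micro: 2; S1 reads c2=4 → after 1×micro: 1; S2 reads c0=2 → after 2×micro: 1 ⇒ (c0=2, c1=1, c2=1)
macro 2: S0 reads c1=1 → after 1×micro: -2; S1 reads c2=1 → after 1×micro: 0; S2 reads c0=-2 → after 2×micro: 0 ⇒ (c0=-2, c1=0, c2=0)
macro 3: S0 reads c1=0 → after 1×micro: 2; S1 reads c2=0 → after 1×micro: 1; S2 reads c0=2 → after 2×micro: 1 ⇒ (c0=2, c1=1, c2=1)
macro 4: S0 reads c1=1 → after 1×micro: -2; S1 reads c2=1 → after 1×micro: 0; S2 reads c0=-2 → after 2×micro: 0 ⇒ (c0=-2, c1=0, c2=0)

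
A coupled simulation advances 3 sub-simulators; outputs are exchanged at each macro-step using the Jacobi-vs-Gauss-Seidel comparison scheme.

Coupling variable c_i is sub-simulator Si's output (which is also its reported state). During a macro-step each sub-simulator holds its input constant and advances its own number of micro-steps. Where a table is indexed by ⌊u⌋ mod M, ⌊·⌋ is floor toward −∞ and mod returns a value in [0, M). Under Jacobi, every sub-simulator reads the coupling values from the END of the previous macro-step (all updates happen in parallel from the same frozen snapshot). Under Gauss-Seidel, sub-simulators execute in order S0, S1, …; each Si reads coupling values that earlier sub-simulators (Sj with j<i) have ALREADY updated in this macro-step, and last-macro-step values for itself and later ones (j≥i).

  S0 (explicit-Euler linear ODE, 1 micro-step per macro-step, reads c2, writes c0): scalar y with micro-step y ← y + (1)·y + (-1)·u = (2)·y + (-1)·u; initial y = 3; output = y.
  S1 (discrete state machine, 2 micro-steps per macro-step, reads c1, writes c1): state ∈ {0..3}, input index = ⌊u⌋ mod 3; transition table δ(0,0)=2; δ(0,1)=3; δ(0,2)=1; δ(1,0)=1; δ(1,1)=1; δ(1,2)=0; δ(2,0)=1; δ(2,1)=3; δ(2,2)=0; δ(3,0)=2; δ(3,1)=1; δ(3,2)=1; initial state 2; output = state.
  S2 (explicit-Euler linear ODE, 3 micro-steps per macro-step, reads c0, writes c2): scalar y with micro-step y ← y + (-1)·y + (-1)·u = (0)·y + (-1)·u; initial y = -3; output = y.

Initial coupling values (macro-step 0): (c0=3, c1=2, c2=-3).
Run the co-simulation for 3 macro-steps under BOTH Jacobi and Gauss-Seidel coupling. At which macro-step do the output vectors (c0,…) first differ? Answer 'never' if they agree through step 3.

[Jacobi] macro 1: S0 reads c2=-3 → after 1×micro: 9; S1 reads c1=2 → after 2×micro: 1; S2 reads c0=3 → after 3×micro: -3 ⇒ (c0=9, c1=1, c2=-3)
[Jacobi] macro 2: S0 reads c2=-3 → after 1×micro: 21; S1 reads c1=1 → after 2×micro: 1; S2 reads c0=9 → after 3×micro: -9 ⇒ (c0=21, c1=1, c2=-9)
[Jacobi] macro 3: S0 reads c2=-9 → after 1×micro: 51; S1 reads c1=1 → after 2×micro: 1; S2 reads c0=21 → after 3×micro: -21 ⇒ (c0=51, c1=1, c2=-21)
[Gauss-Seidel] macro 1: S0 reads c2=-3 → after 1×micro: 9; S1 reads c1=2 → after 2×micro: 1; S2 reads c0=9 → after 3×micro: -9 ⇒ (c0=9, c1=1, c2=-9)
[Gauss-Seidel] macro 2: S0 reads c2=-9 → after 1×micro: 27; S1 reads c1=1 → after 2×micro: 1; S2 reads c0=27 → after 3×micro: -27 ⇒ (c0=27, c1=1, c2=-27)
[Gauss-Seidel] macro 3: S0 reads c2=-27 → after 1×micro: 81; S1 reads c1=1 → after 2×micro: 1; S2 reads c0=81 → after 3×micro: -81 ⇒ (c0=81, c1=1, c2=-81)

first divergence at macro-step: 1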